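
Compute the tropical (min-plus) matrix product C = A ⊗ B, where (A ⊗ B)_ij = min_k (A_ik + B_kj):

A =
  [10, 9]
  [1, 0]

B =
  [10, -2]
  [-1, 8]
A ⊗ B =
  [8, 8]
  [-1, -1]

Apply the min-plus product entry-by-entry:
  C[0][0] = min over k of (A[0][0] + B[0][0] = 10 + 10 = 20, A[0][1] + B[1][0] = 9 + -1 = 8) = 8 (attained at k = 1)
  C[0][1] = min over k of (A[0][0] + B[0][1] = 10 + -2 = 8, A[0][1] + B[1][1] = 9 + 8 = 17) = 8 (attained at k = 0)
  C[1][0] = min over k of (A[1][0] + B[0][0] = 1 + 10 = 11, A[1][1] + B[1][0] = 0 + -1 = -1) = -1 (attained at k = 1)
  C[1][1] = min over k of (A[1][0] + B[0][1] = 1 + -2 = -1, A[1][1] + B[1][1] = 0 + 8 = 8) = -1 (attained at k = 0)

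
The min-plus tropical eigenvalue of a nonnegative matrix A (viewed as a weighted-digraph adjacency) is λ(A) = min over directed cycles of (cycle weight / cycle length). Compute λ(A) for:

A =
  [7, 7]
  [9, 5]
λ(A) = 5

Enumerate directed cycles and compute their means (weight / length). Sample:
  cycle 0 → 0: weight = 7, length = 1, mean = 7/1 ≈ 7.000
  cycle 1 → 1: weight = 5, length = 1, mean = 5/1 ≈ 5.000
  cycle 0 → 1 → 0: weight = 16, length = 2, mean = 16/2 ≈ 8.000
  cycle 1 → 0 → 1: weight = 16, length = 2, mean = 16/2 ≈ 8.000
Minimum mean = 5.000, attained e.g. along the cycle 1 → 1 with weight 5 and length 1. So λ(A) = 5/1 = 5.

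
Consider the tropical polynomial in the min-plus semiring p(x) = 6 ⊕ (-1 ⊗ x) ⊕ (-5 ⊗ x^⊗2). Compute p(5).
p(5) = 4

A tropical monomial a ⊗ x^⊗i evaluates to a + i · x. Evaluating each term at x = 5:
  Term 0 contributes 6 + 0 · 5 = 6
  Term 1 contributes -1 + 1 · 5 = 4
  Term 2 contributes -5 + 2 · 5 = 5
p(5) = ⊕ of these = min[6, 4, 5] = 4.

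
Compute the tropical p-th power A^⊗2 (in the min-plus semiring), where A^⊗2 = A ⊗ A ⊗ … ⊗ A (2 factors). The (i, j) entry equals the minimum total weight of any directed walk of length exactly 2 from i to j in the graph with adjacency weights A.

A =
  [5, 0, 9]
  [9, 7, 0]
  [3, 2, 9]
A^⊗2 =
  [9, 5, 0]
  [3, 2, 7]
  [8, 3, 2]

Each entry (A^⊗2)_ij equals the minimum over all length-2 walks i = v_0 → v_1 → … → v_2 = j of Σ_t A[v_t][v_{t+1}]. For example, for (i, j) = (0, 2) we minimise over 3 possible intermediate vertex sequences; the minimum is 0, attained along the walk 0 → 1 → 2.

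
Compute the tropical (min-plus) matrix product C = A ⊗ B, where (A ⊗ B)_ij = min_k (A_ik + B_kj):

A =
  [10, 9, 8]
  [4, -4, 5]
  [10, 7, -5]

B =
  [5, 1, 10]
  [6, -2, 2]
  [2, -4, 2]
A ⊗ B =
  [10, 4, 10]
  [2, -6, -2]
  [-3, -9, -3]

Apply the min-plus product entry-by-entry:
  C[0][0] = min over k of (A[0][0] + B[0][0] = 10 + 5 = 15, A[0][1] + B[1][0] = 9 + 6 = 15, A[0][2] + B[2][0] = 8 + 2 = 10) = 10 (attained at k = 2)
  C[0][1] = min over k of (A[0][0] + B[0][1] = 10 + 1 = 11, A[0][1] + B[1][1] = 9 + -2 = 7, A[0][2] + B[2][1] = 8 + -4 = 4) = 4 (attained at k = 2)
  C[0][2] = min over k of (A[0][0] + B[0][2] = 10 + 10 = 20, A[0][1] + B[1][2] = 9 + 2 = 11, A[0][2] + B[2][2] = 8 + 2 = 10) = 10 (attained at k = 2)
  C[1][0] = min over k of (A[1][0] + B[0][0] = 4 + 5 = 9, A[1][1] + B[1][0] = -4 + 6 = 2, A[1][2] + B[2][0] = 5 + 2 = 7) = 2 (attained at k = 1)
  C[1][1] = min over k of (A[1][0] + B[0][1] = 4 + 1 = 5, A[1][1] + B[1][1] = -4 + -2 = -6, A[1][2] + B[2][1] = 5 + -4 = 1) = -6 (attained at k = 1)
  C[1][2] = min over k of (A[1][0] + B[0][2] = 4 + 10 = 14, A[1][1] + B[1][2] = -4 + 2 = -2, A[1][2] + B[2][2] = 5 + 2 = 7) = -2 (attained at k = 1)
  C[2][0] = min over k of (A[2][0] + B[0][0] = 10 + 5 = 15, A[2][1] + B[1][0] = 7 + 6 = 13, A[2][2] + B[2][0] = -5 + 2 = -3) = -3 (attained at k = 2)
  C[2][1] = min over k of (A[2][0] + B[0][1] = 10 + 1 = 11, A[2][1] + B[1][1] = 7 + -2 = 5, A[2][2] + B[2][1] = -5 + -4 = -9) = -9 (attained at k = 2)
  C[2][2] = min over k of (A[2][0] + B[0][2] = 10 + 10 = 20, A[2][1] + B[1][2] = 7 + 2 = 9, A[2][2] + B[2][2] = -5 + 2 = -3) = -3 (attained at k = 2)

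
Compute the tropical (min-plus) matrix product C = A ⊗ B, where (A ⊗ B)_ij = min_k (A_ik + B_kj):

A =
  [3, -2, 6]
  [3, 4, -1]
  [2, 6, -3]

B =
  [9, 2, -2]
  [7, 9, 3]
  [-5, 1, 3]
A ⊗ B =
  [1, 5, 1]
  [-6, 0, 1]
  [-8, -2, 0]

Apply the min-plus product entry-by-entry:
  C[0][0] = min over k of (A[0][0] + B[0][0] = 3 + 9 = 12, A[0][1] + B[1][0] = -2 + 7 = 5, A[0][2] + B[2][0] = 6 + -5 = 1) = 1 (attained at k = 2)
  C[0][1] = min over k of (A[0][0] + B[0][1] = 3 + 2 = 5, A[0][1] + B[1][1] = -2 + 9 = 7, A[0][2] + B[2][1] = 6 + 1 = 7) = 5 (attained at k = 0)
  C[0][2] = min over k of (A[0][0] + B[0][2] = 3 + -2 = 1, A[0][1] + B[1][2] = -2 + 3 = 1, A[0][2] + B[2][2] = 6 + 3 = 9) = 1 (attained at k = 0)
  C[1][0] = min over k of (A[1][0] + B[0][0] = 3 + 9 = 12, A[1][1] + B[1][0] = 4 + 7 = 11, A[1][2] + B[2][0] = -1 + -5 = -6) = -6 (attained at k = 2)
  C[1][1] = min over k of (A[1][0] + B[0][1] = 3 + 2 = 5, A[1][1] + B[1][1] = 4 + 9 = 13, A[1][2] + B[2][1] = -1 + 1 = 0) = 0 (attained at k = 2)
  C[1][2] = min over k of (A[1][0] + B[0][2] = 3 + -2 = 1, A[1][1] + B[1][2] = 4 + 3 = 7, A[1][2] + B[2][2] = -1 + 3 = 2) = 1 (attained at k = 0)
  C[2][0] = min over k of (A[2][0] + B[0][0] = 2 + 9 = 11, A[2][1] + B[1][0] = 6 + 7 = 13, A[2][2] + B[2][0] = -3 + -5 = -8) = -8 (attained at k = 2)
  C[2][1] = min over k of (A[2][0] + B[0][1] = 2 + 2 = 4, A[2][1] + B[1][1] = 6 + 9 = 15, A[2][2] + B[2][1] = -3 + 1 = -2) = -2 (attained at k = 2)
  C[2][2] = min over k of (A[2][0] + B[0][2] = 2 + -2 = 0, A[2][1] + B[1][2] = 6 + 3 = 9, A[2][2] + B[2][2] = -3 + 3 = 0) = 0 (attained at k = 0)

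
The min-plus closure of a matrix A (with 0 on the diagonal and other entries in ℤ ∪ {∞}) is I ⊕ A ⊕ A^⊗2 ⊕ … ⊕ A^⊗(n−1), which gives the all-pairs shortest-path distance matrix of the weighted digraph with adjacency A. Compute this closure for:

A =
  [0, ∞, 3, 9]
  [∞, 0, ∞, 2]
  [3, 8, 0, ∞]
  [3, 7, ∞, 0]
Closure =
  [0, 11, 3, 9]
  [5, 0, 8, 2]
  [3, 8, 0, 10]
  [3, 7, 6, 0]

This is the Floyd-Warshall all-pairs shortest-path computation. For each intermediate vertex k = 0, 1, …, 3, update dist[i][j] ← min(dist[i][j], dist[i][k] + dist[k][j]). The final matrix gives, for each (i, j), the minimum total weight of any directed path from i to j (possibly empty when i = j).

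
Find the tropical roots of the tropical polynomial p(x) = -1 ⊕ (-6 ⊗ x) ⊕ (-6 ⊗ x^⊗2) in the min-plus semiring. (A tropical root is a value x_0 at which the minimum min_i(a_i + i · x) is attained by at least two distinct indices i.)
Roots: {0, 5}

Each tropical root is a break point of the lower envelope of the lines y = a_i + i · x (there are 3 lines, with slopes 0, 1, ..., 2). Only the lines that attain the minimum somewhere contribute to roots; other lines are dominated. Here the surviving (envelope) indices are i = 2, i = 1, i = 0.
Intersections between consecutive envelope lines give the roots: for adjacent envelope indices i < j the intersection is x = (a_i − a_j) / (j − i). Reading off the sorted break points: {0, 5}.
Verification: at each break x_0, at least two indices attain the minimum of min_i(a_i + i · x_0).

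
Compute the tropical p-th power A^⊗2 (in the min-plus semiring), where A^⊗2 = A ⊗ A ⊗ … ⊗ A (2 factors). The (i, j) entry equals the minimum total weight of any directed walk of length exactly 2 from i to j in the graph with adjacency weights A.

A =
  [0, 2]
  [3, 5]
A^⊗2 =
  [0, 2]
  [3, 5]

Each entry (A^⊗2)_ij equals the minimum over all length-2 walks i = v_0 → v_1 → … → v_2 = j of Σ_t A[v_t][v_{t+1}]. For example, for (i, j) = (0, 1) we minimise over 2 possible intermediate vertex sequences; the minimum is 2, attained along the walk 0 → 0 → 1.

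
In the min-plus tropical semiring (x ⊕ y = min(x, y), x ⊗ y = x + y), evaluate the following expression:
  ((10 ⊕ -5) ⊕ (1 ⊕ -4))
((10 ⊕ -5) ⊕ (1 ⊕ -4)) = -5

Expand innermost to outermost. Recall ⊕ takes the minimum of its arguments and ⊗ takes their sum. Working out the expression ((10 ⊕ -5) ⊕ (1 ⊕ -4)) gives -5.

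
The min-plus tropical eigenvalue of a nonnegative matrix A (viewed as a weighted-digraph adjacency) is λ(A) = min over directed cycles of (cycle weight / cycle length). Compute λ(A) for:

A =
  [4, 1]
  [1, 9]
λ(A) = 1

Enumerate directed cycles and compute their means (weight / length). Sample:
  cycle 0 → 0: weight = 4, length = 1, mean = 4/1 ≈ 4.000
  cycle 1 → 1: weight = 9, length = 1, mean = 9/1 ≈ 9.000
  cycle 0 → 1 → 0: weight = 2, length = 2, mean = 2/2 ≈ 1.000
  cycle 1 → 0 → 1: weight = 2, length = 2, mean = 2/2 ≈ 1.000
Minimum mean = 1.000, attained e.g. along the cycle 0 → 1 → 0 with weight 2 and length 2. So λ(A) = 2/2 = 1.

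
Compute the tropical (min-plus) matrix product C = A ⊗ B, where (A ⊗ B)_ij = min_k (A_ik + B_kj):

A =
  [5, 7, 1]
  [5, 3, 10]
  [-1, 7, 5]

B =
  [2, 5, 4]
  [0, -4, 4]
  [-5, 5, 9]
A ⊗ B =
  [-4, 3, 9]
  [3, -1, 7]
  [0, 3, 3]

Apply the min-plus product entry-by-entry:
  C[0][0] = min over k of (A[0][0] + B[0][0] = 5 + 2 = 7, A[0][1] + B[1][0] = 7 + 0 = 7, A[0][2] + B[2][0] = 1 + -5 = -4) = -4 (attained at k = 2)
  C[0][1] = min over k of (A[0][0] + B[0][1] = 5 + 5 = 10, A[0][1] + B[1][1] = 7 + -4 = 3, A[0][2] + B[2][1] = 1 + 5 = 6) = 3 (attained at k = 1)
  C[0][2] = min over k of (A[0][0] + B[0][2] = 5 + 4 = 9, A[0][1] + B[1][2] = 7 + 4 = 11, A[0][2] + B[2][2] = 1 + 9 = 10) = 9 (attained at k = 0)
  C[1][0] = min over k of (A[1][0] + B[0][0] = 5 + 2 = 7, A[1][1] + B[1][0] = 3 + 0 = 3, A[1][2] + B[2][0] = 10 + -5 = 5) = 3 (attained at k = 1)
  C[1][1] = min over k of (A[1][0] + B[0][1] = 5 + 5 = 10, A[1][1] + B[1][1] = 3 + -4 = -1, A[1][2] + B[2][1] = 10 + 5 = 15) = -1 (attained at k = 1)
  C[1][2] = min over k of (A[1][0] + B[0][2] = 5 + 4 = 9, A[1][1] + B[1][2] = 3 + 4 = 7, A[1][2] + B[2][2] = 10 + 9 = 19) = 7 (attained at k = 1)
  C[2][0] = min over k of (A[2][0] + B[0][0] = -1 + 2 = 1, A[2][1] + B[1][0] = 7 + 0 = 7, A[2][2] + B[2][0] = 5 + -5 = 0) = 0 (attained at k = 2)
  C[2][1] = min over k of (A[2][0] + B[0][1] = -1 + 5 = 4, A[2][1] + B[1][1] = 7 + -4 = 3, A[2][2] + B[2][1] = 5 + 5 = 10) = 3 (attained at k = 1)
  C[2][2] = min over k of (A[2][0] + B[0][2] = -1 + 4 = 3, A[2][1] + B[1][2] = 7 + 4 = 11, A[2][2] + B[2][2] = 5 + 9 = 14) = 3 (attained at k = 0)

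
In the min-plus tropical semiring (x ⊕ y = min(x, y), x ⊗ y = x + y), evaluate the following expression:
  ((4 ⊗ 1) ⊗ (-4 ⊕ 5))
((4 ⊗ 1) ⊗ (-4 ⊕ 5)) = 1

Expand innermost to outermost. Recall ⊕ takes the minimum of its arguments and ⊗ takes their sum. Working out the expression ((4 ⊗ 1) ⊗ (-4 ⊕ 5)) gives 1.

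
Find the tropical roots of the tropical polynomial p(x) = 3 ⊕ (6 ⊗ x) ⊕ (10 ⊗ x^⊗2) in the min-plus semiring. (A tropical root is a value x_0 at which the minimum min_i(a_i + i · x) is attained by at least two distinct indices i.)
Roots: {-4, -3}

Each tropical root is a break point of the lower envelope of the lines y = a_i + i · x (there are 3 lines, with slopes 0, 1, ..., 2). Only the lines that attain the minimum somewhere contribute to roots; other lines are dominated. Here the surviving (envelope) indices are i = 2, i = 1, i = 0.
Intersections between consecutive envelope lines give the roots: for adjacent envelope indices i < j the intersection is x = (a_i − a_j) / (j − i). Reading off the sorted break points: {-4, -3}.
Verification: at each break x_0, at least two indices attain the minimum of min_i(a_i + i · x_0).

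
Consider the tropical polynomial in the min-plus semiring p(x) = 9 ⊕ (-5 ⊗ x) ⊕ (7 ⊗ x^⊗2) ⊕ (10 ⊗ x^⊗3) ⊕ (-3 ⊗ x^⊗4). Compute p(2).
p(2) = -3

A tropical monomial a ⊗ x^⊗i evaluates to a + i · x. Evaluating each term at x = 2:
  Term 0 contributes 9 + 0 · 2 = 9
  Term 1 contributes -5 + 1 · 2 = -3
  Term 2 contributes 7 + 2 · 2 = 11
  Term 3 contributes 10 + 3 · 2 = 16
  Term 4 contributes -3 + 4 · 2 = 5
p(2) = ⊕ of these = min[9, -3, 11, 16, 5] = -3.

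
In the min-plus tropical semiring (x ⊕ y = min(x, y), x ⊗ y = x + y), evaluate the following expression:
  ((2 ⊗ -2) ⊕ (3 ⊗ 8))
((2 ⊗ -2) ⊕ (3 ⊗ 8)) = 0

Expand innermost to outermost. Recall ⊕ takes the minimum of its arguments and ⊗ takes their sum. Working out the expression ((2 ⊗ -2) ⊕ (3 ⊗ 8)) gives 0.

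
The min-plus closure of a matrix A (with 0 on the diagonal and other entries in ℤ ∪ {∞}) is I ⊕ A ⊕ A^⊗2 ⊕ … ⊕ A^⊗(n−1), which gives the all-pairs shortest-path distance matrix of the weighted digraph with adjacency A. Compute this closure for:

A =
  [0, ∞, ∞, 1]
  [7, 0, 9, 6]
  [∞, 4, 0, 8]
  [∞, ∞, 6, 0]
Closure =
  [0, 11, 7, 1]
  [7, 0, 9, 6]
  [11, 4, 0, 8]
  [17, 10, 6, 0]

This is the Floyd-Warshall all-pairs shortest-path computation. For each intermediate vertex k = 0, 1, …, 3, update dist[i][j] ← min(dist[i][j], dist[i][k] + dist[k][j]). The final matrix gives, for each (i, j), the minimum total weight of any directed path from i to j (possibly empty when i = j).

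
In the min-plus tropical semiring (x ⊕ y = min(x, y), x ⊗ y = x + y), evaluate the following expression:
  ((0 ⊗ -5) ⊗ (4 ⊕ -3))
((0 ⊗ -5) ⊗ (4 ⊕ -3)) = -8

Expand innermost to outermost. Recall ⊕ takes the minimum of its arguments and ⊗ takes their sum. Working out the expression ((0 ⊗ -5) ⊗ (4 ⊕ -3)) gives -8.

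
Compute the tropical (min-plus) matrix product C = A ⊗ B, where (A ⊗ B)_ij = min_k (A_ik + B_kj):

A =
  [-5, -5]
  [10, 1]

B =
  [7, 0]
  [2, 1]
A ⊗ B =
  [-3, -5]
  [3, 2]

Apply the min-plus product entry-by-entry:
  C[0][0] = min over k of (A[0][0] + B[0][0] = -5 + 7 = 2, A[0][1] + B[1][0] = -5 + 2 = -3) = -3 (attained at k = 1)
  C[0][1] = min over k of (A[0][0] + B[0][1] = -5 + 0 = -5, A[0][1] + B[1][1] = -5 + 1 = -4) = -5 (attained at k = 0)
  C[1][0] = min over k of (A[1][0] + B[0][0] = 10 + 7 = 17, A[1][1] + B[1][0] = 1 + 2 = 3) = 3 (attained at k = 1)
  C[1][1] = min over k of (A[1][0] + B[0][1] = 10 + 0 = 10, A[1][1] + B[1][1] = 1 + 1 = 2) = 2 (attained at k = 1)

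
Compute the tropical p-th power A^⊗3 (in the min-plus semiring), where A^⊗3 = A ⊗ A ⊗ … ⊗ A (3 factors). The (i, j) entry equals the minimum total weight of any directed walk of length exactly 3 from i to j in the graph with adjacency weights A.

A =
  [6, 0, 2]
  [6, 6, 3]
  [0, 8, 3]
A^⊗3 =
  [3, 2, 4]
  [6, 3, 5]
  [2, 3, 3]

Each entry (A^⊗3)_ij equals the minimum over all length-3 walks i = v_0 → v_1 → … → v_3 = j of Σ_t A[v_t][v_{t+1}]. For example, for (i, j) = (0, 2) we minimise over 9 possible intermediate vertex sequences; the minimum is 4, attained along the walk 0 → 2 → 0 → 2.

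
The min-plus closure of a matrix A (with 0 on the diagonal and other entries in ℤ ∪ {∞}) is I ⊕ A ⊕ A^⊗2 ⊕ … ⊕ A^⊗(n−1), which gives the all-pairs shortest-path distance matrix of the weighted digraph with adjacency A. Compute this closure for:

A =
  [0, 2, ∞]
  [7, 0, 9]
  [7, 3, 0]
Closure =
  [0, 2, 11]
  [7, 0, 9]
  [7, 3, 0]

This is the Floyd-Warshall all-pairs shortest-path computation. For each intermediate vertex k = 0, 1, …, 2, update dist[i][j] ← min(dist[i][j], dist[i][k] + dist[k][j]). The final matrix gives, for each (i, j), the minimum total weight of any directed path from i to j (possibly empty when i = j).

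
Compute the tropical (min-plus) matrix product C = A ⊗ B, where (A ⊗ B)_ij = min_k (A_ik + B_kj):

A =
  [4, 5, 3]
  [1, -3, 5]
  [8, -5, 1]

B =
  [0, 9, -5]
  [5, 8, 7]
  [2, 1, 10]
A ⊗ B =
  [4, 4, -1]
  [1, 5, -4]
  [0, 2, 2]

Apply the min-plus product entry-by-entry:
  C[0][0] = min over k of (A[0][0] + B[0][0] = 4 + 0 = 4, A[0][1] + B[1][0] = 5 + 5 = 10, A[0][2] + B[2][0] = 3 + 2 = 5) = 4 (attained at k = 0)
  C[0][1] = min over k of (A[0][0] + B[0][1] = 4 + 9 = 13, A[0][1] + B[1][1] = 5 + 8 = 13, A[0][2] + B[2][1] = 3 + 1 = 4) = 4 (attained at k = 2)
  C[0][2] = min over k of (A[0][0] + B[0][2] = 4 + -5 = -1, A[0][1] + B[1][2] = 5 + 7 = 12, A[0][2] + B[2][2] = 3 + 10 = 13) = -1 (attained at k = 0)
  C[1][0] = min over k of (A[1][0] + B[0][0] = 1 + 0 = 1, A[1][1] + B[1][0] = -3 + 5 = 2, A[1][2] + B[2][0] = 5 + 2 = 7) = 1 (attained at k = 0)
  C[1][1] = min over k of (A[1][0] + B[0][1] = 1 + 9 = 10, A[1][1] + B[1][1] = -3 + 8 = 5, A[1][2] + B[2][1] = 5 + 1 = 6) = 5 (attained at k = 1)
  C[1][2] = min over k of (A[1][0] + B[0][2] = 1 + -5 = -4, A[1][1] + B[1][2] = -3 + 7 = 4, A[1][2] + B[2][2] = 5 + 10 = 15) = -4 (attained at k = 0)
  C[2][0] = min over k of (A[2][0] + B[0][0] = 8 + 0 = 8, A[2][1] + B[1][0] = -5 + 5 = 0, A[2][2] + B[2][0] = 1 + 2 = 3) = 0 (attained at k = 1)
  C[2][1] = min over k of (A[2][0] + B[0][1] = 8 + 9 = 17, A[2][1] + B[1][1] = -5 + 8 = 3, A[2][2] + B[2][1] = 1 + 1 = 2) = 2 (attained at k = 2)
  C[2][2] = min over k of (A[2][0] + B[0][2] = 8 + -5 = 3, A[2][1] + B[1][2] = -5 + 7 = 2, A[2][2] + B[2][2] = 1 + 10 = 11) = 2 (attained at k = 1)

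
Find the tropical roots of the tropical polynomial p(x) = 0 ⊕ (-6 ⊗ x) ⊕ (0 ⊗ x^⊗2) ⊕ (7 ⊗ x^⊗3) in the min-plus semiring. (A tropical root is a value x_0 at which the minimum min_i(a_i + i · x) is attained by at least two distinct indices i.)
Roots: {-7, -6, 6}

Each tropical root is a break point of the lower envelope of the lines y = a_i + i · x (there are 4 lines, with slopes 0, 1, ..., 3). Only the lines that attain the minimum somewhere contribute to roots; other lines are dominated. Here the surviving (envelope) indices are i = 3, i = 2, i = 1, i = 0.
Intersections between consecutive envelope lines give the roots: for adjacent envelope indices i < j the intersection is x = (a_i − a_j) / (j − i). Reading off the sorted break points: {-7, -6, 6}.
Verification: at each break x_0, at least two indices attain the minimum of min_i(a_i + i · x_0).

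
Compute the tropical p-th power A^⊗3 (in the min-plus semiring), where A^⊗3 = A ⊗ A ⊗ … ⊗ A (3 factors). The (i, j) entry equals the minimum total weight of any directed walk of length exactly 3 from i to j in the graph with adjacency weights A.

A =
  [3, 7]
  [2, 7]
A^⊗3 =
  [9, 13]
  [8, 12]

Each entry (A^⊗3)_ij equals the minimum over all length-3 walks i = v_0 → v_1 → … → v_3 = j of Σ_t A[v_t][v_{t+1}]. For example, for (i, j) = (0, 1) we minimise over 4 possible intermediate vertex sequences; the minimum is 13, attained along the walk 0 → 0 → 0 → 1.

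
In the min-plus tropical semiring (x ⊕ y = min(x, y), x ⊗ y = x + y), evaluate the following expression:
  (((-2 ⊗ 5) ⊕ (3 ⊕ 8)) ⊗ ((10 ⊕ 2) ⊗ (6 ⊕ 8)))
(((-2 ⊗ 5) ⊕ (3 ⊕ 8)) ⊗ ((10 ⊕ 2) ⊗ (6 ⊕ 8))) = 11

Expand innermost to outermost. Recall ⊕ takes the minimum of its arguments and ⊗ takes their sum. Working out the expression (((-2 ⊗ 5) ⊕ (3 ⊕ 8)) ⊗ ((10 ⊕ 2) ⊗ (6 ⊕ 8))) gives 11.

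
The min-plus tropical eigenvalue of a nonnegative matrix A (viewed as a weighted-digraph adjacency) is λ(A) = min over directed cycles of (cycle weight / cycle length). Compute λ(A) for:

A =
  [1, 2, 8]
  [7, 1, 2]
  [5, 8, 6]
λ(A) = 1

Enumerate directed cycles and compute their means (weight / length). Sample:
  cycle 0 → 0: weight = 1, length = 1, mean = 1/1 ≈ 1.000
  cycle 1 → 1: weight = 1, length = 1, mean = 1/1 ≈ 1.000
  cycle 2 → 2: weight = 6, length = 1, mean = 6/1 ≈ 6.000
  cycle 0 → 1 → 0: weight = 9, length = 2, mean = 9/2 ≈ 4.500
  cycle 0 → 2 → 0: weight = 13, length = 2, mean = 13/2 ≈ 6.500
  cycle 1 → 0 → 1: weight = 9, length = 2, mean = 9/2 ≈ 4.500
Minimum mean = 1.000, attained e.g. along the cycle 0 → 0 with weight 1 and length 1. So λ(A) = 1/1 = 1.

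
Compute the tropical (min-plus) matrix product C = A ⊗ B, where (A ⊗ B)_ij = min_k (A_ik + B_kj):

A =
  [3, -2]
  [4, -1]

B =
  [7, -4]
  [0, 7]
A ⊗ B =
  [-2, -1]
  [-1, 0]

Apply the min-plus product entry-by-entry:
  C[0][0] = min over k of (A[0][0] + B[0][0] = 3 + 7 = 10, A[0][1] + B[1][0] = -2 + 0 = -2) = -2 (attained at k = 1)
  C[0][1] = min over k of (A[0][0] + B[0][1] = 3 + -4 = -1, A[0][1] + B[1][1] = -2 + 7 = 5) = -1 (attained at k = 0)
  C[1][0] = min over k of (A[1][0] + B[0][0] = 4 + 7 = 11, A[1][1] + B[1][0] = -1 + 0 = -1) = -1 (attained at k = 1)
  C[1][1] = min over k of (A[1][0] + B[0][1] = 4 + -4 = 0, A[1][1] + B[1][1] = -1 + 7 = 6) = 0 (attained at k = 0)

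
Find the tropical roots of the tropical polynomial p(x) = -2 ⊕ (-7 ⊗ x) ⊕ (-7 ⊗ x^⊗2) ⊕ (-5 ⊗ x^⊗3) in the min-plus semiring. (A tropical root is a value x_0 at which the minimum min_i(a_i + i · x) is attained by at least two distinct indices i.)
Roots: {-2, 0, 5}

Each tropical root is a break point of the lower envelope of the lines y = a_i + i · x (there are 4 lines, with slopes 0, 1, ..., 3). Only the lines that attain the minimum somewhere contribute to roots; other lines are dominated. Here the surviving (envelope) indices are i = 3, i = 2, i = 1, i = 0.
Intersections between consecutive envelope lines give the roots: for adjacent envelope indices i < j the intersection is x = (a_i − a_j) / (j − i). Reading off the sorted break points: {-2, 0, 5}.
Verification: at each break x_0, at least two indices attain the minimum of min_i(a_i + i · x_0).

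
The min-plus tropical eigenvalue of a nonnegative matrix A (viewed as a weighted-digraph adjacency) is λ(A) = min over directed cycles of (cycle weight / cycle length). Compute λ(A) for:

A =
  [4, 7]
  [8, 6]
λ(A) = 4

Enumerate directed cycles and compute their means (weight / length). Sample:
  cycle 0 → 0: weight = 4, length = 1, mean = 4/1 ≈ 4.000
  cycle 1 → 1: weight = 6, length = 1, mean = 6/1 ≈ 6.000
  cycle 0 → 1 → 0: weight = 15, length = 2, mean = 15/2 ≈ 7.500
  cycle 1 → 0 → 1: weight = 15, length = 2, mean = 15/2 ≈ 7.500
Minimum mean = 4.000, attained e.g. along the cycle 0 → 0 with weight 4 and length 1. So λ(A) = 4/1 = 4.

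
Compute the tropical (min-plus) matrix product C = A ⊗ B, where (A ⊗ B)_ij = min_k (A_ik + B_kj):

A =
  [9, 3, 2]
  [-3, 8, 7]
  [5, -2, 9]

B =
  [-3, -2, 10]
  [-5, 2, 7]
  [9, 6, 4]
A ⊗ B =
  [-2, 5, 6]
  [-6, -5, 7]
  [-7, 0, 5]

Apply the min-plus product entry-by-entry:
  C[0][0] = min over k of (A[0][0] + B[0][0] = 9 + -3 = 6, A[0][1] + B[1][0] = 3 + -5 = -2, A[0][2] + B[2][0] = 2 + 9 = 11) = -2 (attained at k = 1)
  C[0][1] = min over k of (A[0][0] + B[0][1] = 9 + -2 = 7, A[0][1] + B[1][1] = 3 + 2 = 5, A[0][2] + B[2][1] = 2 + 6 = 8) = 5 (attained at k = 1)
  C[0][2] = min over k of (A[0][0] + B[0][2] = 9 + 10 = 19, A[0][1] + B[1][2] = 3 + 7 = 10, A[0][2] + B[2][2] = 2 + 4 = 6) = 6 (attained at k = 2)
  C[1][0] = min over k of (A[1][0] + B[0][0] = -3 + -3 = -6, A[1][1] + B[1][0] = 8 + -5 = 3, A[1][2] + B[2][0] = 7 + 9 = 16) = -6 (attained at k = 0)
  C[1][1] = min over k of (A[1][0] + B[0][1] = -3 + -2 = -5, A[1][1] + B[1][1] = 8 + 2 = 10, A[1][2] + B[2][1] = 7 + 6 = 13) = -5 (attained at k = 0)
  C[1][2] = min over k of (A[1][0] + B[0][2] = -3 + 10 = 7, A[1][1] + B[1][2] = 8 + 7 = 15, A[1][2] + B[2][2] = 7 + 4 = 11) = 7 (attained at k = 0)
  C[2][0] = min over k of (A[2][0] + B[0][0] = 5 + -3 = 2, A[2][1] + B[1][0] = -2 + -5 = -7, A[2][2] + B[2][0] = 9 + 9 = 18) = -7 (attained at k = 1)
  C[2][1] = min over k of (A[2][0] + B[0][1] = 5 + -2 = 3, A[2][1] + B[1][1] = -2 + 2 = 0, A[2][2] + B[2][1] = 9 + 6 = 15) = 0 (attained at k = 1)
  C[2][2] = min over k of (A[2][0] + B[0][2] = 5 + 10 = 15, A[2][1] + B[1][2] = -2 + 7 = 5, A[2][2] + B[2][2] = 9 + 4 = 13) = 5 (attained at k = 1)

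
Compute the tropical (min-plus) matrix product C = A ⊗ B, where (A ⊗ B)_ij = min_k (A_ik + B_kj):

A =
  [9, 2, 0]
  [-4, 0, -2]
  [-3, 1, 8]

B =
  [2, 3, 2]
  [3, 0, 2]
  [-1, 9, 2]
A ⊗ B =
  [-1, 2, 2]
  [-3, -1, -2]
  [-1, 0, -1]

Apply the min-plus product entry-by-entry:
  C[0][0] = min over k of (A[0][0] + B[0][0] = 9 + 2 = 11, A[0][1] + B[1][0] = 2 + 3 = 5, A[0][2] + B[2][0] = 0 + -1 = -1) = -1 (attained at k = 2)
  C[0][1] = min over k of (A[0][0] + B[0][1] = 9 + 3 = 12, A[0][1] + B[1][1] = 2 + 0 = 2, A[0][2] + B[2][1] = 0 + 9 = 9) = 2 (attained at k = 1)
  C[0][2] = min over k of (A[0][0] + B[0][2] = 9 + 2 = 11, A[0][1] + B[1][2] = 2 + 2 = 4, A[0][2] + B[2][2] = 0 + 2 = 2) = 2 (attained at k = 2)
  C[1][0] = min over k of (A[1][0] + B[0][0] = -4 + 2 = -2, A[1][1] + B[1][0] = 0 + 3 = 3, A[1][2] + B[2][0] = -2 + -1 = -3) = -3 (attained at k = 2)
  C[1][1] = min over k of (A[1][0] + B[0][1] = -4 + 3 = -1, A[1][1] + B[1][1] = 0 + 0 = 0, A[1][2] + B[2][1] = -2 + 9 = 7) = -1 (attained at k = 0)
  C[1][2] = min over k of (A[1][0] + B[0][2] = -4 + 2 = -2, A[1][1] + B[1][2] = 0 + 2 = 2, A[1][2] + B[2][2] = -2 + 2 = 0) = -2 (attained at k = 0)
  C[2][0] = min over k of (A[2][0] + B[0][0] = -3 + 2 = -1, A[2][1] + B[1][0] = 1 + 3 = 4, A[2][2] + B[2][0] = 8 + -1 = 7) = -1 (attained at k = 0)
  C[2][1] = min over k of (A[2][0] + B[0][1] = -3 + 3 = 0, A[2][1] + B[1][1] = 1 + 0 = 1, A[2][2] + B[2][1] = 8 + 9 = 17) = 0 (attained at k = 0)
  C[2][2] = min over k of (A[2][0] + B[0][2] = -3 + 2 = -1, A[2][1] + B[1][2] = 1 + 2 = 3, A[2][2] + B[2][2] = 8 + 2 = 10) = -1 (attained at k = 0)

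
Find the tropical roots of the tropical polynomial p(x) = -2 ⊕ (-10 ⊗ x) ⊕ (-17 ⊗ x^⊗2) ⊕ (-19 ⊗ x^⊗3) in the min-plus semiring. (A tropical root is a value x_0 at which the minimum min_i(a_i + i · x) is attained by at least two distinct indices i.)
Roots: {2, 7, 8}

Each tropical root is a break point of the lower envelope of the lines y = a_i + i · x (there are 4 lines, with slopes 0, 1, ..., 3). Only the lines that attain the minimum somewhere contribute to roots; other lines are dominated. Here the surviving (envelope) indices are i = 3, i = 2, i = 1, i = 0.
Intersections between consecutive envelope lines give the roots: for adjacent envelope indices i < j the intersection is x = (a_i − a_j) / (j − i). Reading off the sorted break points: {2, 7, 8}.
Verification: at each break x_0, at least two indices attain the minimum of min_i(a_i + i · x_0).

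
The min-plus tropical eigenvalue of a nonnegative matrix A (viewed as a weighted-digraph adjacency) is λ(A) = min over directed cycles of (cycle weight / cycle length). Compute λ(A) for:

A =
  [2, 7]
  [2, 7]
λ(A) = 2

Enumerate directed cycles and compute their means (weight / length). Sample:
  cycle 0 → 0: weight = 2, length = 1, mean = 2/1 ≈ 2.000
  cycle 1 → 1: weight = 7, length = 1, mean = 7/1 ≈ 7.000
  cycle 0 → 1 → 0: weight = 9, length = 2, mean = 9/2 ≈ 4.500
  cycle 1 → 0 → 1: weight = 9, length = 2, mean = 9/2 ≈ 4.500
Minimum mean = 2.000, attained e.g. along the cycle 0 → 0 with weight 2 and length 1. So λ(A) = 2/1 = 2.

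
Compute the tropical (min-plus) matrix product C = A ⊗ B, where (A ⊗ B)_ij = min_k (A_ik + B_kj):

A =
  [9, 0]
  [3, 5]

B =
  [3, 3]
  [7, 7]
A ⊗ B =
  [7, 7]
  [6, 6]

Apply the min-plus product entry-by-entry:
  C[0][0] = min over k of (A[0][0] + B[0][0] = 9 + 3 = 12, A[0][1] + B[1][0] = 0 + 7 = 7) = 7 (attained at k = 1)
  C[0][1] = min over k of (A[0][0] + B[0][1] = 9 + 3 = 12, A[0][1] + B[1][1] = 0 + 7 = 7) = 7 (attained at k = 1)
  C[1][0] = min over k of (A[1][0] + B[0][0] = 3 + 3 = 6, A[1][1] + B[1][0] = 5 + 7 = 12) = 6 (attained at k = 0)
  C[1][1] = min over k of (A[1][0] + B[0][1] = 3 + 3 = 6, A[1][1] + B[1][1] = 5 + 7 = 12) = 6 (attained at k = 0)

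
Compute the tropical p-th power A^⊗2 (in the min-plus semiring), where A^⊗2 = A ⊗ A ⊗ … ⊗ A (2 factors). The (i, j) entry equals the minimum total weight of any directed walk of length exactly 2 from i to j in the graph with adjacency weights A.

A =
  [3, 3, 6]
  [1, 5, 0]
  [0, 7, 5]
A^⊗2 =
  [4, 6, 3]
  [0, 4, 5]
  [3, 3, 6]

Each entry (A^⊗2)_ij equals the minimum over all length-2 walks i = v_0 → v_1 → … → v_2 = j of Σ_t A[v_t][v_{t+1}]. For example, for (i, j) = (0, 2) we minimise over 3 possible intermediate vertex sequences; the minimum is 3, attained along the walk 0 → 1 → 2.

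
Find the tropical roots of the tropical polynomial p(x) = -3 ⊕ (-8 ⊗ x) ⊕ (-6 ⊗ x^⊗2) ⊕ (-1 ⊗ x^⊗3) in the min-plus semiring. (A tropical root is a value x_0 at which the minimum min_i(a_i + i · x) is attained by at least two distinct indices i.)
Roots: {-5, -2, 5}

Each tropical root is a break point of the lower envelope of the lines y = a_i + i · x (there are 4 lines, with slopes 0, 1, ..., 3). Only the lines that attain the minimum somewhere contribute to roots; other lines are dominated. Here the surviving (envelope) indices are i = 3, i = 2, i = 1, i = 0.
Intersections between consecutive envelope lines give the roots: for adjacent envelope indices i < j the intersection is x = (a_i − a_j) / (j − i). Reading off the sorted break points: {-5, -2, 5}.
Verification: at each break x_0, at least two indices attain the minimum of min_i(a_i + i · x_0).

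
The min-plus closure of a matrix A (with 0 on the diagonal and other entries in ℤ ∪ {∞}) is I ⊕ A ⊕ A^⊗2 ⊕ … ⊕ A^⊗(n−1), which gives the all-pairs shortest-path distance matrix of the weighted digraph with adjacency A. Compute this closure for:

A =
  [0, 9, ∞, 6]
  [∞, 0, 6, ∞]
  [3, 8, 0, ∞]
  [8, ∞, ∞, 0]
Closure =
  [0, 9, 15, 6]
  [9, 0, 6, 15]
  [3, 8, 0, 9]
  [8, 17, 23, 0]

This is the Floyd-Warshall all-pairs shortest-path computation. For each intermediate vertex k = 0, 1, …, 3, update dist[i][j] ← min(dist[i][j], dist[i][k] + dist[k][j]). The final matrix gives, for each (i, j), the minimum total weight of any directed path from i to j (possibly empty when i = j).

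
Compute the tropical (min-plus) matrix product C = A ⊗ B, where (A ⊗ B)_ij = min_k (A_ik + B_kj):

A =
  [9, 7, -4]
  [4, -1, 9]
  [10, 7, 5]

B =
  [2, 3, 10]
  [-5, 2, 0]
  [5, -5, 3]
A ⊗ B =
  [1, -9, -1]
  [-6, 1, -1]
  [2, 0, 7]

Apply the min-plus product entry-by-entry:
  C[0][0] = min over k of (A[0][0] + B[0][0] = 9 + 2 = 11, A[0][1] + B[1][0] = 7 + -5 = 2, A[0][2] + B[2][0] = -4 + 5 = 1) = 1 (attained at k = 2)
  C[0][1] = min over k of (A[0][0] + B[0][1] = 9 + 3 = 12, A[0][1] + B[1][1] = 7 + 2 = 9, A[0][2] + B[2][1] = -4 + -5 = -9) = -9 (attained at k = 2)
  C[0][2] = min over k of (A[0][0] + B[0][2] = 9 + 10 = 19, A[0][1] + B[1][2] = 7 + 0 = 7, A[0][2] + B[2][2] = -4 + 3 = -1) = -1 (attained at k = 2)
  C[1][0] = min over k of (A[1][0] + B[0][0] = 4 + 2 = 6, A[1][1] + B[1][0] = -1 + -5 = -6, A[1][2] + B[2][0] = 9 + 5 = 14) = -6 (attained at k = 1)
  C[1][1] = min over k of (A[1][0] + B[0][1] = 4 + 3 = 7, A[1][1] + B[1][1] = -1 + 2 = 1, A[1][2] + B[2][1] = 9 + -5 = 4) = 1 (attained at k = 1)
  C[1][2] = min over k of (A[1][0] + B[0][2] = 4 + 10 = 14, A[1][1] + B[1][2] = -1 + 0 = -1, A[1][2] + B[2][2] = 9 + 3 = 12) = -1 (attained at k = 1)
  C[2][0] = min over k of (A[2][0] + B[0][0] = 10 + 2 = 12, A[2][1] + B[1][0] = 7 + -5 = 2, A[2][2] + B[2][0] = 5 + 5 = 10) = 2 (attained at k = 1)
  C[2][1] = min over k of (A[2][0] + B[0][1] = 10 + 3 = 13, A[2][1] + B[1][1] = 7 + 2 = 9, A[2][2] + B[2][1] = 5 + -5 = 0) = 0 (attained at k = 2)
  C[2][2] = min over k of (A[2][0] + B[0][2] = 10 + 10 = 20, A[2][1] + B[1][2] = 7 + 0 = 7, A[2][2] + B[2][2] = 5 + 3 = 8) = 7 (attained at k = 1)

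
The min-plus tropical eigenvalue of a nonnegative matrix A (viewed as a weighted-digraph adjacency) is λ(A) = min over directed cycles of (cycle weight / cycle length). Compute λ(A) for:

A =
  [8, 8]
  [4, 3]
λ(A) = 3

Enumerate directed cycles and compute their means (weight / length). Sample:
  cycle 0 → 0: weight = 8, length = 1, mean = 8/1 ≈ 8.000
  cycle 1 → 1: weight = 3, length = 1, mean = 3/1 ≈ 3.000
  cycle 0 → 1 → 0: weight = 12, length = 2, mean = 12/2 ≈ 6.000
  cycle 1 → 0 → 1: weight = 12, length = 2, mean = 12/2 ≈ 6.000
Minimum mean = 3.000, attained e.g. along the cycle 1 → 1 with weight 3 and length 1. So λ(A) = 3/1 = 3.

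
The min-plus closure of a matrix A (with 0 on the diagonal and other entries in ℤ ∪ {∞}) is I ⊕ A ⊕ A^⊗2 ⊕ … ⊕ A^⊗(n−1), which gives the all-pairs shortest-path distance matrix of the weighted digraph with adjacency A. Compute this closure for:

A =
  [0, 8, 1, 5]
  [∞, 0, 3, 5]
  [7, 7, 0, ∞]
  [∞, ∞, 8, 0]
Closure =
  [0, 8, 1, 5]
  [10, 0, 3, 5]
  [7, 7, 0, 12]
  [15, 15, 8, 0]

This is the Floyd-Warshall all-pairs shortest-path computation. For each intermediate vertex k = 0, 1, …, 3, update dist[i][j] ← min(dist[i][j], dist[i][k] + dist[k][j]). The final matrix gives, for each (i, j), the minimum total weight of any directed path from i to j (possibly empty when i = j).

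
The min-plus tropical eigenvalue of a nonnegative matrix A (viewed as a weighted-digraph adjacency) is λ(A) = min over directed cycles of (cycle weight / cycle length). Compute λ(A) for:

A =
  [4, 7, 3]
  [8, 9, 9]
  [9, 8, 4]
λ(A) = 4

Enumerate directed cycles and compute their means (weight / length). Sample:
  cycle 0 → 0: weight = 4, length = 1, mean = 4/1 ≈ 4.000
  cycle 1 → 1: weight = 9, length = 1, mean = 9/1 ≈ 9.000
  cycle 2 → 2: weight = 4, length = 1, mean = 4/1 ≈ 4.000
  cycle 0 → 1 → 0: weight = 15, length = 2, mean = 15/2 ≈ 7.500
  cycle 0 → 2 → 0: weight = 12, length = 2, mean = 12/2 ≈ 6.000
  cycle 1 → 0 → 1: weight = 15, length = 2, mean = 15/2 ≈ 7.500
Minimum mean = 4.000, attained e.g. along the cycle 0 → 0 with weight 4 and length 1. So λ(A) = 4/1 = 4.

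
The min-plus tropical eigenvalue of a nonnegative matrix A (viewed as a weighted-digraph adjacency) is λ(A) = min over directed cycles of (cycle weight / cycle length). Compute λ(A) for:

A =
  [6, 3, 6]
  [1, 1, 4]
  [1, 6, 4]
λ(A) = 1

Enumerate directed cycles and compute their means (weight / length). Sample:
  cycle 0 → 0: weight = 6, length = 1, mean = 6/1 ≈ 6.000
  cycle 1 → 1: weight = 1, length = 1, mean = 1/1 ≈ 1.000
  cycle 2 → 2: weight = 4, length = 1, mean = 4/1 ≈ 4.000
  cycle 0 → 1 → 0: weight = 4, length = 2, mean = 4/2 ≈ 2.000
  cycle 0 → 2 → 0: weight = 7, length = 2, mean = 7/2 ≈ 3.500
  cycle 1 → 0 → 1: weight = 4, length = 2, mean = 4/2 ≈ 2.000
Minimum mean = 1.000, attained e.g. along the cycle 1 → 1 with weight 1 and length 1. So λ(A) = 1/1 = 1.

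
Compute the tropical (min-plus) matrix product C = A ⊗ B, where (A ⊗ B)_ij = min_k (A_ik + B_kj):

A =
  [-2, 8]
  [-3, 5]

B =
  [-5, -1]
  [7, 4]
A ⊗ B =
  [-7, -3]
  [-8, -4]

Apply the min-plus product entry-by-entry:
  C[0][0] = min over k of (A[0][0] + B[0][0] = -2 + -5 = -7, A[0][1] + B[1][0] = 8 + 7 = 15) = -7 (attained at k = 0)
  C[0][1] = min over k of (A[0][0] + B[0][1] = -2 + -1 = -3, A[0][1] + B[1][1] = 8 + 4 = 12) = -3 (attained at k = 0)
  C[1][0] = min over k of (A[1][0] + B[0][0] = -3 + -5 = -8, A[1][1] + B[1][0] = 5 + 7 = 12) = -8 (attained at k = 0)
  C[1][1] = min over k of (A[1][0] + B[0][1] = -3 + -1 = -4, A[1][1] + B[1][1] = 5 + 4 = 9) = -4 (attained at k = 0)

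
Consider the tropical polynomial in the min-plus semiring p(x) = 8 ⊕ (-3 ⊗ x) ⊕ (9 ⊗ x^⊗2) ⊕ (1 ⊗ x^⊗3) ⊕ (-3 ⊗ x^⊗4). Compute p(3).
p(3) = 0

A tropical monomial a ⊗ x^⊗i evaluates to a + i · x. Evaluating each term at x = 3:
  Term 0 contributes 8 + 0 · 3 = 8
  Term 1 contributes -3 + 1 · 3 = 0
  Term 2 contributes 9 + 2 · 3 = 15
  Term 3 contributes 1 + 3 · 3 = 10
  Term 4 contributes -3 + 4 · 3 = 9
p(3) = ⊕ of these = min[8, 0, 15, 10, 9] = 0.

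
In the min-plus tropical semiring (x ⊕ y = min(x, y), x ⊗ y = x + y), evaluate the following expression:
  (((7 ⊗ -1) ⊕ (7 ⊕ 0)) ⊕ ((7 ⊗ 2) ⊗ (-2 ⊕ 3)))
(((7 ⊗ -1) ⊕ (7 ⊕ 0)) ⊕ ((7 ⊗ 2) ⊗ (-2 ⊕ 3))) = 0

Expand innermost to outermost. Recall ⊕ takes the minimum of its arguments and ⊗ takes their sum. Working out the expression (((7 ⊗ -1) ⊕ (7 ⊕ 0)) ⊕ ((7 ⊗ 2) ⊗ (-2 ⊕ 3))) gives 0.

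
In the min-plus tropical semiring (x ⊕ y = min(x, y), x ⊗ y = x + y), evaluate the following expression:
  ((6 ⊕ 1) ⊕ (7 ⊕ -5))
((6 ⊕ 1) ⊕ (7 ⊕ -5)) = -5

Expand innermost to outermost. Recall ⊕ takes the minimum of its arguments and ⊗ takes their sum. Working out the expression ((6 ⊕ 1) ⊕ (7 ⊕ -5)) gives -5.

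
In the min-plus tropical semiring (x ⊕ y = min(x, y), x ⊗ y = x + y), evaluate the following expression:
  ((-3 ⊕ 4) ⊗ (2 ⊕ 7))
((-3 ⊕ 4) ⊗ (2 ⊕ 7)) = -1

Expand innermost to outermost. Recall ⊕ takes the minimum of its arguments and ⊗ takes their sum. Working out the expression ((-3 ⊕ 4) ⊗ (2 ⊕ 7)) gives -1.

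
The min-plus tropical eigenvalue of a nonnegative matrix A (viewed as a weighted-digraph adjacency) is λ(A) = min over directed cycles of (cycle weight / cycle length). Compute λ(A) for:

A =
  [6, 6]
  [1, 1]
λ(A) = 1

Enumerate directed cycles and compute their means (weight / length). Sample:
  cycle 0 → 0: weight = 6, length = 1, mean = 6/1 ≈ 6.000
  cycle 1 → 1: weight = 1, length = 1, mean = 1/1 ≈ 1.000
  cycle 0 → 1 → 0: weight = 7, length = 2, mean = 7/2 ≈ 3.500
  cycle 1 → 0 → 1: weight = 7, length = 2, mean = 7/2 ≈ 3.500
Minimum mean = 1.000, attained e.g. along the cycle 1 → 1 with weight 1 and length 1. So λ(A) = 1/1 = 1.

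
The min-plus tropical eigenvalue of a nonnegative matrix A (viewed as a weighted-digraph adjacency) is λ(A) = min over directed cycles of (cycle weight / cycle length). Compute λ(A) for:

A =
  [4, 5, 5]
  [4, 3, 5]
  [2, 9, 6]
λ(A) = 3

Enumerate directed cycles and compute their means (weight / length). Sample:
  cycle 0 → 0: weight = 4, length = 1, mean = 4/1 ≈ 4.000
  cycle 1 → 1: weight = 3, length = 1, mean = 3/1 ≈ 3.000
  cycle 2 → 2: weight = 6, length = 1, mean = 6/1 ≈ 6.000
  cycle 0 → 1 → 0: weight = 9, length = 2, mean = 9/2 ≈ 4.500
  cycle 0 → 2 → 0: weight = 7, length = 2, mean = 7/2 ≈ 3.500
  cycle 1 → 0 → 1: weight = 9, length = 2, mean = 9/2 ≈ 4.500
Minimum mean = 3.000, attained e.g. along the cycle 1 → 1 with weight 3 and length 1. So λ(A) = 3/1 = 3.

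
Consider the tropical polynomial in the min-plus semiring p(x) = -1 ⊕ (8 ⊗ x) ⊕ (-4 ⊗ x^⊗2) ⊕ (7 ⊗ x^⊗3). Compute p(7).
p(7) = -1

A tropical monomial a ⊗ x^⊗i evaluates to a + i · x. Evaluating each term at x = 7:
  Term 0 contributes -1 + 0 · 7 = -1
  Term 1 contributes 8 + 1 · 7 = 15
  Term 2 contributes -4 + 2 · 7 = 10
  Term 3 contributes 7 + 3 · 7 = 28
p(7) = ⊕ of these = min[-1, 15, 10, 28] = -1.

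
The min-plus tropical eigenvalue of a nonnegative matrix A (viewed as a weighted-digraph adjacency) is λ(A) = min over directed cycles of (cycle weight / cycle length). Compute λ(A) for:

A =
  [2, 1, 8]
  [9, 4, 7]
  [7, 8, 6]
λ(A) = 2

Enumerate directed cycles and compute their means (weight / length). Sample:
  cycle 0 → 0: weight = 2, length = 1, mean = 2/1 ≈ 2.000
  cycle 1 → 1: weight = 4, length = 1, mean = 4/1 ≈ 4.000
  cycle 2 → 2: weight = 6, length = 1, mean = 6/1 ≈ 6.000
  cycle 0 → 1 → 0: weight = 10, length = 2, mean = 10/2 ≈ 5.000
  cycle 0 → 2 → 0: weight = 15, length = 2, mean = 15/2 ≈ 7.500
  cycle 1 → 0 → 1: weight = 10, length = 2, mean = 10/2 ≈ 5.000
Minimum mean = 2.000, attained e.g. along the cycle 0 → 0 with weight 2 and length 1. So λ(A) = 2/1 = 2.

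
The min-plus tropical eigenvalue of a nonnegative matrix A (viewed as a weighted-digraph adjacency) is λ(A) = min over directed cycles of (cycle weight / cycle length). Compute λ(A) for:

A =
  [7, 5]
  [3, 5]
λ(A) = 4

Enumerate directed cycles and compute their means (weight / length). Sample:
  cycle 0 → 0: weight = 7, length = 1, mean = 7/1 ≈ 7.000
  cycle 1 → 1: weight = 5, length = 1, mean = 5/1 ≈ 5.000
  cycle 0 → 1 → 0: weight = 8, length = 2, mean = 8/2 ≈ 4.000
  cycle 1 → 0 → 1: weight = 8, length = 2, mean = 8/2 ≈ 4.000
Minimum mean = 4.000, attained e.g. along the cycle 0 → 1 → 0 with weight 8 and length 2. So λ(A) = 8/2 = 4.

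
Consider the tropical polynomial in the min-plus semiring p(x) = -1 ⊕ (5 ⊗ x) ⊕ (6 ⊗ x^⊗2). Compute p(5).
p(5) = -1

A tropical monomial a ⊗ x^⊗i evaluates to a + i · x. Evaluating each term at x = 5:
  Term 0 contributes -1 + 0 · 5 = -1
  Term 1 contributes 5 + 1 · 5 = 10
  Term 2 contributes 6 + 2 · 5 = 16
p(5) = ⊕ of these = min[-1, 10, 16] = -1.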